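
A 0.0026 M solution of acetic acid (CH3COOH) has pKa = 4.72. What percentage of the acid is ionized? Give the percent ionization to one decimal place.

CH3COOH ⇌ CH3COO- + H+; let x = [H+] at equilibrium.
Ka = 10^(−4.72) = 1.91 × 10^-5
Solve x² + 1.91e-05x − 4.97e-08 = 0 → x = 2.13 × 10^-4 M
Fraction ionized = 2.13 × 10^-4 / 0.0026 = 0.0819 → 8.2%

8.2%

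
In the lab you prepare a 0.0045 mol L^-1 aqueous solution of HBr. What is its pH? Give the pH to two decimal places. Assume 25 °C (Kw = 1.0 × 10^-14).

HBr is a strong acid and dissociates completely, so [H+] = 0.0045 M.
pH = -log(0.0045) = 2.35

pH = 2.35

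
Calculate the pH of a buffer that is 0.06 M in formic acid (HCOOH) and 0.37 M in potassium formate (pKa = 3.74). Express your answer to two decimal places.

Henderson–Hasselbalch: pH = pKa + log([HCOO-]/[HCOOH]) = 3.74 + log(0.37/0.06)
pH = 3.74 + (+0.790) = 4.53

pH = 4.53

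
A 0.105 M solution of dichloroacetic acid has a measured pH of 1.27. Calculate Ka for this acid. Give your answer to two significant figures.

Ka = 5.6 × 10^-2

[H+] = 10^(-1.27) = 5.37 × 10^-2 M
At equilibrium [HA] = 0.105 − 5.37 × 10^-2 = 5.13 × 10^-2 M
Ka = [H+][A-]/[HA] = (5.37 × 10^-2)² / 5.13 × 10^-2 = 5.6 × 10^-2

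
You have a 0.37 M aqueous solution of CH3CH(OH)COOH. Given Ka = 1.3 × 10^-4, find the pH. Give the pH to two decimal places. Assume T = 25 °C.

CH3CH(OH)COOH ⇌ CH3CH(OH)COO- + H+
Ka = [H+]²/(0.37 − [H+]) = 1.3 × 10^-4
Since Ka ≪ C₀, [H+] ≈ √(Ka·C₀) = 6.94 × 10^-3 M.
([H+]/C₀ = 1.9% < 5%, so the approximation holds.)
pH = −log(6.94 × 10^-3) = 2.16

pH = 2.16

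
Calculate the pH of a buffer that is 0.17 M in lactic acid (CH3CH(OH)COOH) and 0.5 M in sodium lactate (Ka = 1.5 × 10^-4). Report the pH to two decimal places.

pKa = −log(1.5 × 10^-4) = 3.824
pH = pKa + log([A⁻]/[HA]) = 3.824 + log(0.5/0.17)
pH = 3.824 + (+0.469) = 4.29

pH = 4.29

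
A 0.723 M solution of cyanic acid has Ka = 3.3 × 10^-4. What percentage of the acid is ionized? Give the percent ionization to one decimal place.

HOCN ⇌ OCN- + H+; let x = [H+] at equilibrium.
x ≈ √(Ka·C₀) = √(3.3 × 10^-4 × 0.723) = 1.54 × 10^-2 M
Fraction ionized = 1.54 × 10^-2 / 0.723 = 0.0213 → 2.1%

2.1%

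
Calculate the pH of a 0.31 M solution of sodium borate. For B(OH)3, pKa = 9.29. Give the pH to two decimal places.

pH = 11.39

B(OH)4- is the conjugate base of the weak acid B(OH)3.
Ka = 10^(−9.29) = 5.13 × 10^-10
Kb = Kw/Ka = 1.0×10^-14 / 5.13 × 10^-10 = 1.95 × 10^-5
Kb = [OH-]²/(0.31 − [OH-]) = 1.95 × 10^-5
Neglecting [OH-] in the denominator: [OH-] = √(1.95 × 10^-5 × 0.31) = 2.46 × 10^-3 M
Check: 0.79% ionized — well under 5%, approximation valid.
pOH = −log(2.46 × 10^-3) = 2.61; pH = 14.00 − 2.61 = 11.39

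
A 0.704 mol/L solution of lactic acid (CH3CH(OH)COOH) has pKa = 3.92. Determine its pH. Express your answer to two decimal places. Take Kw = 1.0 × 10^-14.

CH3CH(OH)COOH ⇌ CH3CH(OH)COO- + H+
Ka = 10^(−3.92) = 1.20 × 10^-4
Let x = [H+] at equilibrium. Ka = x²/(0.704 − x).
Neglecting x in the denominator: x = √(1.20 × 10^-4 × 0.704) = 9.19 × 10^-3 M
Check: 1.3% ionized — well under 5%, approximation valid.
pH = −log(9.19 × 10^-3) = 2.04

pH = 2.04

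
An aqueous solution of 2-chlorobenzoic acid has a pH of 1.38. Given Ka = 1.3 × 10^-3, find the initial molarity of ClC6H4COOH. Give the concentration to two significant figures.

[H+] = 10^(-1.38) = 4.17 × 10^-2 M = x
Ka = x²/(C₀ − x) ⇒ C₀ = x + x²/Ka
C₀ = 4.17 × 10^-2 + (4.17 × 10^-2)²/(1.3 × 10^-3) = 1.38 M

C₀ = 1.4 M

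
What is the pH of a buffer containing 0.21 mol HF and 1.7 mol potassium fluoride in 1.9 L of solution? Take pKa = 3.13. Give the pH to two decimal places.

pH = 4.04

pH = pKa + log([A⁻]/[HA]) = 3.13 + log(1.7/0.21)
pH = 3.13 + (+0.908) = 4.04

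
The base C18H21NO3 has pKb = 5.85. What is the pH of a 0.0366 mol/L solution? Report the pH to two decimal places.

pH = 10.36

C18H21NO3 + H2O ⇌ C18H22NO3+ + OH-
Kb = 10^(−5.85) = 1.41 × 10^-6
Let x = [OH-] at equilibrium. Kb = x²/(0.0366 − x).
Since Kb ≪ C₀, x ≈ √(Kb·C₀) = 2.27 × 10^-4 M.
Check: 0.62% ionized — well under 5%, approximation valid.
pOH = −log(2.27 × 10^-4) = 3.64; pH = 14.00 − 3.64 = 10.36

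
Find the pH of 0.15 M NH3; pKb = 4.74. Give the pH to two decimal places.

NH3 + H2O ⇌ NH4+ + OH-
Kb = 10^(−4.74) = 1.82 × 10^-5
Kb = x²/(0.15 − x) = 1.82 × 10^-5
Neglecting x in the denominator: x = √(1.82 × 10^-5 × 0.15) = 1.65 × 10^-3 M
Check: 1.1% ionized — well under 5%, approximation valid.
pOH = −log(1.65 × 10^-3) = 2.78; pH = 14.00 − 2.78 = 11.22

pH = 11.22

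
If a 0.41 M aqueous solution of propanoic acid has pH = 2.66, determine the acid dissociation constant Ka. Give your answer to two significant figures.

[H+] = 10^(-2.66) = 2.19 × 10^-3 M
At equilibrium [HA] = 0.41 − 2.19 × 10^-3 = 4.08 × 10^-1 M
Ka = [H+][A-]/[HA] = (2.19 × 10^-3)² / 4.08 × 10^-1 = 1.2 × 10^-5

Ka = 1.2 × 10^-5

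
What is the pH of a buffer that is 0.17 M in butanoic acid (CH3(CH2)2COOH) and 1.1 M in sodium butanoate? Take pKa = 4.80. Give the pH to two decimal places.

Henderson–Hasselbalch: pH = pKa + log([CH3(CH2)2COO-]/[CH3(CH2)2COOH]) = 4.80 + log(1.1/0.17)
pH = 4.80 + (+0.811) = 5.61

pH = 5.61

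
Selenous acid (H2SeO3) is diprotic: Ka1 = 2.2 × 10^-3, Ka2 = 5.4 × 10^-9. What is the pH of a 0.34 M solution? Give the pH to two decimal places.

Ka1 ≫ Ka2, so treat the first dissociation as the only significant source of H+.
Ka1 = x²/(0.34 − x) = 2.2 × 10^-3
Solving the quadratic: x = (−Ka1 + √(Ka1² + 4·Ka1·C₀))/2 = 2.63 × 10^-2 M
pH = −log(2.63 × 10^-2) = 1.58

pH = 1.58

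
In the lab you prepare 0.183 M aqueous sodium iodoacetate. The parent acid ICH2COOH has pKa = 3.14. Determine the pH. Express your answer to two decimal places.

ICH2COO- is the conjugate base of the weak acid ICH2COOH.
Ka = 10^(−3.14) = 7.24 × 10^-4
Kb = Kw/Ka = 1.0×10^-14 / 7.24 × 10^-4 = 1.38 × 10^-11
From the ICE table, Kb = [OH-]²/(0.183 − [OH-]) = 1.38 × 10^-11.
Since Kb ≪ C₀, [OH-] ≈ √(Kb·C₀) = 1.59 × 10^-6 M.
([OH-]/C₀ = 0.00087% < 5%, so the approximation holds.)
pOH = −log(1.59 × 10^-6) = 5.80; pH = 14.00 − 5.80 = 8.20

pH = 8.20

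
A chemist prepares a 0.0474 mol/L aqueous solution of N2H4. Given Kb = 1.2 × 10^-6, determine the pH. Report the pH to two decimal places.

N2H4 + H2O ⇌ N2H5+ + OH-
Kb = [OH-]²/(0.0474 − [OH-]) = 1.2 × 10^-6
Assume [OH-] ≪ 0.0474: [OH-] ≈ √(1.2 × 10^-6 × 0.0474) = 2.38 × 10^-4 M
pOH = 3.62, so pH = 14.00 − pOH = 10.38

pH = 10.38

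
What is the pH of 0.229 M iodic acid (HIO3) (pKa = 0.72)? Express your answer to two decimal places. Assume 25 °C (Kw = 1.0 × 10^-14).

pH = 0.87

HIO3 ⇌ IO3- + H+
Ka = 10^(−0.72) = 1.91 × 10^-1
From the ICE table, Ka = [H+]²/(0.229 − [H+]) = 1.91 × 10^-1.
Here C₀/Ka ≈ 1.2, so the small-[H+] approximation fails. Use the quadratic:
[H+] = [−0.191 + √(0.191² + 0.175)]/2 = 1.34 × 10^-1 M
pH = −log[H+] = −log(1.34 × 10^-1) = 0.87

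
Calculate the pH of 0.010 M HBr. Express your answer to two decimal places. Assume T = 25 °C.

pH = 2.00

HBr is a strong acid and dissociates completely, so [H+] = 0.010 M.
pH = -log(0.01) = 2.00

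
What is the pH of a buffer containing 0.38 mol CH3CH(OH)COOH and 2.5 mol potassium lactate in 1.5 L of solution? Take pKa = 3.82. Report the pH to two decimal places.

pH = 4.64

Henderson–Hasselbalch: pH = pKa + log([CH3CH(OH)COO-]/[CH3CH(OH)COOH]) = 3.82 + log(2.5/0.38)
pH = 3.82 + (+0.818) = 4.64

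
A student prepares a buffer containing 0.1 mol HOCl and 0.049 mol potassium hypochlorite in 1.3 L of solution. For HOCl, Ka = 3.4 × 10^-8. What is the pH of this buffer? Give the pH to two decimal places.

pKa = −log(3.4 × 10^-8) = 7.469
pH = pKa + log([A⁻]/[HA]) = 7.469 + log(0.049/0.1)
pH = 7.469 + (-0.310) = 7.16

pH = 7.16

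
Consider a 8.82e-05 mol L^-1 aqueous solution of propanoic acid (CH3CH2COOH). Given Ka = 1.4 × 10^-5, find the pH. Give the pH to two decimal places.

pH = 4.54

CH3CH2COOH ⇌ CH3CH2COO- + H+
From the ICE table, Ka = [H+]²/(8.82e-05 − [H+]) = 1.4 × 10^-5.
Here C₀/Ka ≈ 6.3, so the small-[H+] approximation fails. Use the quadratic:
[H+] = [−1.4e-05 + √(1.4e-05² + 4.94e-09)]/2 = 2.88 × 10^-5 M
pH = −log(2.88 × 10^-5) = 4.54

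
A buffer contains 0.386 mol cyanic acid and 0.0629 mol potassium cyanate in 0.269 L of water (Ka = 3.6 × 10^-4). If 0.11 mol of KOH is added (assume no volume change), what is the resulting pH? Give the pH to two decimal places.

OH- converts HOCN to OCN-: HOCN → 0.276 mol, OCN- → 0.173 mol.
pKa = −log(3.6 × 10^-4) = 3.444
pH = pKa + log(n_OCN-/n_HOCN) = 3.444 + log(0.173/0.276) = 3.444 + (-0.203)

pH = 3.24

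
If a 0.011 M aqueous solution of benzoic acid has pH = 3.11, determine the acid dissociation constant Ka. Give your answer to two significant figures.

[H+] = 10^(-3.11) = 7.76 × 10^-4 M
At equilibrium [HA] = 0.011 − 7.76 × 10^-4 = 1.02 × 10^-2 M
Ka = [H+][A-]/[HA] = (7.76 × 10^-4)² / 1.02 × 10^-2 = 5.9 × 10^-5

Ka = 5.9 × 10^-5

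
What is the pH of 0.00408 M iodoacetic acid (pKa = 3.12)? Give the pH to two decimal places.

pH = 2.85

ICH2COOH ⇌ ICH2COO- + H+
Ka = 10^(−3.12) = 7.59 × 10^-4
Let x = [H+] at equilibrium. Ka = x²/(0.00408 − x).
x is not negligible relative to C₀; solve x² + 0.000759·x − 3.1e-06 = 0.
x = (−Ka + √(Ka² + 4·Ka·C₀))/2 = 1.42 × 10^-3 M
pH = −log[H+] = −log(1.42 × 10^-3) = 2.85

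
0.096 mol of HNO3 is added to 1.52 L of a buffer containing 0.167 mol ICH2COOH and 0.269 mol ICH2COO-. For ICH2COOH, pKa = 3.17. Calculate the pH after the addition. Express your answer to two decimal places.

Added H+ converts ICH2COO- to ICH2COOH: ICH2COOH → 0.263 mol, ICH2COO- → 0.173 mol.
pH = pKa + log([A⁻]/[HA]) = 3.17 + log(0.173/0.263) = 3.17 -0.182

pH = 2.99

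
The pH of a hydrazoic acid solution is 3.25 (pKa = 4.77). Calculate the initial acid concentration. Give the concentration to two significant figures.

C₀ = 1.9 × 10^-2 M

[H+] = 10^(-3.25) = 5.62 × 10^-4 M = x
Ka = 10^(−4.77) = 1.70 × 10^-5
Ka = x²/(C₀ − x) ⇒ C₀ = x + x²/Ka
C₀ = 5.62 × 10^-4 + (5.62 × 10^-4)²/(1.70 × 10^-5) = 1.91 × 10^-2 M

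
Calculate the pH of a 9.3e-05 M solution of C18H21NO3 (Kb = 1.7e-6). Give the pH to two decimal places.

pH = 9.07

C18H21NO3 + H2O ⇌ C18H22NO3+ + OH-
Kb = x²/(9.3e-05 − x) = 1.7 × 10^-6
Here C₀/Kb ≈ 54.7, so the small-x approximation fails. Use the quadratic:
x = [−1.7e-06 + √(1.7e-06² + 6.32e-10)]/2 = 1.18 × 10^-5 M
pOH = 4.93, so pH = 14.00 − pOH = 9.07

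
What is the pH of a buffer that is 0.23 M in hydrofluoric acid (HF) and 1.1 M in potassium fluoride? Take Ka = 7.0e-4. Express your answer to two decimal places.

pKa = −log(7.0 × 10^-4) = 3.155
Henderson–Hasselbalch: pH = pKa + log([F-]/[HF]) = 3.155 + log(1.1/0.23)
pH = 3.155 + (+0.680) = 3.83

pH = 3.83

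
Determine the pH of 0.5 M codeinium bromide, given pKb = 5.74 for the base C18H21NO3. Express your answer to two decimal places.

C18H22NO3+ is the conjugate acid of the weak base C18H21NO3.
Kb = 10^(−5.74) = 1.82 × 10^-6
Ka = Kw/Kb = 1.0×10^-14 / 1.82 × 10^-6 = 5.49 × 10^-9
Let x = [H+] at equilibrium. Ka = x²/(0.5 − x).
Assume x ≪ 0.5: x ≈ √(5.49 × 10^-9 × 0.5) = 5.24 × 10^-5 M
pH = −log[H+] = −log(5.24 × 10^-5) = 4.28

pH = 4.28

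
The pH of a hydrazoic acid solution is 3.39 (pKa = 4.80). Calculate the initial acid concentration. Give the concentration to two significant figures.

C₀ = 1.1 × 10^-2 M

[H+] = 10^(-3.39) = 4.07 × 10^-4 M = x
Ka = 10^(−4.80) = 1.58 × 10^-5
Ka = x²/(C₀ − x) ⇒ C₀ = x + x²/Ka
C₀ = 4.07 × 10^-4 + (4.07 × 10^-4)²/(1.58 × 10^-5) = 1.09 × 10^-2 M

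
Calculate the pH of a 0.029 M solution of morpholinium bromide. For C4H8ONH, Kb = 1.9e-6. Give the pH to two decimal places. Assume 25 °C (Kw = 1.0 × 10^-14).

C4H8ONH2+ is the conjugate acid of the weak base C4H8ONH.
Ka = Kw/Kb = 1.0×10^-14 / 1.9 × 10^-6 = 5.26 × 10^-9
Ka = [H+]²/(0.029 − [H+]) = 5.26 × 10^-9
Since Ka ≪ C₀, [H+] ≈ √(Ka·C₀) = 1.24 × 10^-5 M.
([H+]/C₀ = 0.043% < 5%, so the approximation holds.)
pH = −log[H+] = −log(1.24 × 10^-5) = 4.91

pH = 4.91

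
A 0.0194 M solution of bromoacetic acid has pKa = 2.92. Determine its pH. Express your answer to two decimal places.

BrCH2COOH ⇌ BrCH2COO- + H+
Ka = 10^(−2.92) = 1.20 × 10^-3
From the ICE table, Ka = [H+]²/(0.0194 − [H+]) = 1.20 × 10^-3.
[H+] is not negligible relative to C₀; solve [H+]² + 0.0012·[H+] − 2.33e-05 = 0.
[H+] = [−0.0012 + √(0.0012² + 9.31e-05)]/2 = 4.26 × 10^-3 M
pH = −log[H+] = −log(4.26 × 10^-3) = 2.37

pH = 2.37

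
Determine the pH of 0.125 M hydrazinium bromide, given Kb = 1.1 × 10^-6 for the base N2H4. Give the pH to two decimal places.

pH = 4.47

N2H5+ is the conjugate acid of the weak base N2H4.
Ka = Kw/Kb = 1.0×10^-14 / 1.1 × 10^-6 = 9.09 × 10^-9
From the ICE table, Ka = [H+]²/(0.125 − [H+]) = 9.09 × 10^-9.
Since Ka ≪ C₀, [H+] ≈ √(Ka·C₀) = 3.37 × 10^-5 M.
pH = −log[H+] = −log(3.37 × 10^-5) = 4.47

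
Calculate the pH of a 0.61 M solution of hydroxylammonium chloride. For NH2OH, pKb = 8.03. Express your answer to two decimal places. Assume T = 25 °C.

pH = 3.09

NH3OH+ is the conjugate acid of the weak base NH2OH.
Kb = 10^(−8.03) = 9.33 × 10^-9
Ka = Kw/Kb = 1.0×10^-14 / 9.33 × 10^-9 = 1.07 × 10^-6
From the ICE table, Ka = [H+]²/(0.61 − [H+]) = 1.07 × 10^-6.
Since Ka ≪ C₀, [H+] ≈ √(Ka·C₀) = 8.08 × 10^-4 M.
pH = −log(8.08 × 10^-4) = 3.09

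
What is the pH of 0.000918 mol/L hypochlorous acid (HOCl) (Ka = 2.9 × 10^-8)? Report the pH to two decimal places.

HOCl ⇌ OCl- + H+
From the ICE table, Ka = x²/(0.000918 − x) = 2.9 × 10^-8.
Neglecting x in the denominator: x = √(2.9 × 10^-8 × 0.000918) = 5.16 × 10^-6 M
Check: 0.56% ionized — well under 5%, approximation valid.
pH = −log[H+] = −log(5.16 × 10^-6) = 5.29

pH = 5.29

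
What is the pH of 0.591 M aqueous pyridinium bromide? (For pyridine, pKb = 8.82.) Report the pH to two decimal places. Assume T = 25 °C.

C5H5NH+ is the conjugate acid of the weak base C5H5N.
Kb = 10^(−8.82) = 1.51 × 10^-9
Ka = Kw/Kb = 1.0×10^-14 / 1.51 × 10^-9 = 6.62 × 10^-6
Ka = x²/(0.591 − x) = 6.62 × 10^-6
Assume x ≪ 0.591: x ≈ √(6.62 × 10^-6 × 0.591) = 1.98 × 10^-3 M
pH = −log(1.98 × 10^-3) = 2.70

pH = 2.70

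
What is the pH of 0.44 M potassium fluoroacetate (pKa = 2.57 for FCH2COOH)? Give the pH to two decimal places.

pH = 8.11

FCH2COO- is the conjugate base of the weak acid FCH2COOH.
Ka = 10^(−2.57) = 2.69 × 10^-3
Kb = Kw/Ka = 1.0×10^-14 / 2.69 × 10^-3 = 3.72 × 10^-12
From the ICE table, Kb = [OH-]²/(0.44 − [OH-]) = 3.72 × 10^-12.
Since Kb ≪ C₀, [OH-] ≈ √(Kb·C₀) = 1.28 × 10^-6 M.
Check: 0.00029% ionized — well under 5%, approximation valid.
pOH = −log(1.28 × 10^-6) = 5.89; pH = 14.00 − 5.89 = 8.11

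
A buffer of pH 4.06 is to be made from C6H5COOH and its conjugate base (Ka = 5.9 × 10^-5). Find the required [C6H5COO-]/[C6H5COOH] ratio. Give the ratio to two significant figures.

ratio = 0.68

pKa = -log(5.9 × 10^-5) = 4.229
pH = pKa + log(r) ⇒ log(r) = 4.06 − 4.229 = -0.169
r = [C6H5COO-]/[C6H5COOH] = 10^(-0.169) = 0.678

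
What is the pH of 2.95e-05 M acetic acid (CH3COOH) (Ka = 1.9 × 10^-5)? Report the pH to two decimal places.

CH3COOH ⇌ CH3COO- + H+
Let x = [H+] at equilibrium. Ka = x²/(2.95e-05 − x).
x is not negligible relative to C₀; solve x² + 1.9e-05·x − 5.6e-10 = 0.
x = [−1.9e-05 + √(1.9e-05² + 2.24e-09)]/2 = 1.60 × 10^-5 M
pH = −log(1.60 × 10^-5) = 4.80

pH = 4.80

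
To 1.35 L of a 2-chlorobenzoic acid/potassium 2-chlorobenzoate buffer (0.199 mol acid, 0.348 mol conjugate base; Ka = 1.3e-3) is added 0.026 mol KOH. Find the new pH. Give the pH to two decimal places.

pH = 3.22

OH- converts ClC6H4COOH to ClC6H4COO-: ClC6H4COOH → 0.173 mol, ClC6H4COO- → 0.374 mol.
pKa = −log(1.3 × 10^-3) = 2.886
pH = pKa + log([A⁻]/[HA]) = 2.886 + log(0.374/0.173) = 2.886 +0.335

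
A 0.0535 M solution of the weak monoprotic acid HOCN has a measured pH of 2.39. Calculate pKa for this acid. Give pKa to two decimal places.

pKa = 3.47

[H+] = 10^(-2.39) = 4.07 × 10^-3 M
At equilibrium [HA] = 0.0535 − 4.07 × 10^-3 = 4.94 × 10^-2 M
Ka = [H+][A-]/[HA] = (4.07 × 10^-3)² / 4.94 × 10^-2 = 3.35 × 10^-4
pKa = -log(3.35 × 10^-4) = 3.47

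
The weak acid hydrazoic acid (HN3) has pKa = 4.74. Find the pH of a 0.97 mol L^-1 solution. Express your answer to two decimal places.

pH = 2.38

HN3 ⇌ N3- + H+
Ka = 10^(−4.74) = 1.82 × 10^-5
Ka = x²/(0.97 − x) = 1.82 × 10^-5
Since Ka ≪ C₀, x ≈ √(Ka·C₀) = 4.20 × 10^-3 M.
pH = −log(4.20 × 10^-3) = 2.38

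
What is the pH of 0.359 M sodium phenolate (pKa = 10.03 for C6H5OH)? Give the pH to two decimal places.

C6H5O- is the conjugate base of the weak acid C6H5OH.
Ka = 10^(−10.03) = 9.33 × 10^-11
Kb = Kw/Ka = 1.0×10^-14 / 9.33 × 10^-11 = 1.07 × 10^-4
From the ICE table, Kb = x²/(0.359 − x) = 1.07 × 10^-4.
Neglecting x in the denominator: x = √(1.07 × 10^-4 × 0.359) = 6.20 × 10^-3 M
pOH = −log(6.20 × 10^-3) = 2.21; pH = 14.00 − 2.21 = 11.79

pH = 11.79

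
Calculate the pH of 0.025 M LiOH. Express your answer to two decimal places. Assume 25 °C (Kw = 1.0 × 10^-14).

pH = 12.40

LiOH is a strong base; [OH-] = 0.025 M.
pOH = -log(0.025) = 1.60
pH = 14.00 - 1.60 = 12.40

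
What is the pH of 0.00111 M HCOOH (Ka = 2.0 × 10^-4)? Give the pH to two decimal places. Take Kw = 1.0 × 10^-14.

HCOOH ⇌ HCOO- + H+
From the ICE table, Ka = x²/(0.00111 − x) = 2.0 × 10^-4.
x is not negligible relative to C₀; solve x² + 0.0002·x − 2.22e-07 = 0.
x = [−0.0002 + √(0.0002² + 8.88e-07)]/2 = 3.82 × 10^-4 M
pH = −log(3.82 × 10^-4) = 3.42

pH = 3.42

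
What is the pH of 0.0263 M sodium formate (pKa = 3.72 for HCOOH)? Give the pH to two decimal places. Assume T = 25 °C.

pH = 8.07

HCOO- is the conjugate base of the weak acid HCOOH.
Ka = 10^(−3.72) = 1.91 × 10^-4
Kb = Kw/Ka = 1.0×10^-14 / 1.91 × 10^-4 = 5.24 × 10^-11
Let x = [OH-] at equilibrium. Kb = x²/(0.0263 − x).
Neglecting x in the denominator: x = √(5.24 × 10^-11 × 0.0263) = 1.17 × 10^-6 M
pOH = 5.93, so pH = 14.00 − pOH = 8.07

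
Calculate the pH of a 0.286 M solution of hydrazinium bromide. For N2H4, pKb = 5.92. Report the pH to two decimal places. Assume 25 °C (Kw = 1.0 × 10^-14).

pH = 4.31

N2H5+ is the conjugate acid of the weak base N2H4.
Kb = 10^(−5.92) = 1.20 × 10^-6
Ka = Kw/Kb = 1.0×10^-14 / 1.20 × 10^-6 = 8.33 × 10^-9
Let x = [H+] at equilibrium. Ka = x²/(0.286 − x).
Neglecting x in the denominator: x = √(8.33 × 10^-9 × 0.286) = 4.88 × 10^-5 M
(x/C₀ = 0.017% < 5%, so the approximation holds.)
pH = −log[H+] = −log(4.88 × 10^-5) = 4.31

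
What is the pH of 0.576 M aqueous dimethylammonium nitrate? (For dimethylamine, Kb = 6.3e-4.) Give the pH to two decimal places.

pH = 5.52

(CH3)2NH2+ is the conjugate acid of the weak base (CH3)2NH.
Ka = Kw/Kb = 1.0×10^-14 / 6.3 × 10^-4 = 1.59 × 10^-11
From the ICE table, Ka = [H+]²/(0.576 − [H+]) = 1.59 × 10^-11.
Assume [H+] ≪ 0.576: [H+] ≈ √(1.59 × 10^-11 × 0.576) = 3.03 × 10^-6 M
pH = −log[H+] = −log(3.03 × 10^-6) = 5.52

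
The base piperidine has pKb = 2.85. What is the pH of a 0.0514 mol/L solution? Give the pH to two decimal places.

C5H10NH + H2O ⇌ C5H10NH2+ + OH-
Kb = 10^(−2.85) = 1.41 × 10^-3
From the ICE table, Kb = [OH-]²/(0.0514 − [OH-]) = 1.41 × 10^-3.
Here C₀/Kb ≈ 36.5, so the small-[OH-] approximation fails. Use the quadratic:
[OH-] = (−Kb + √(Kb² + 4·Kb·C₀))/2 = 7.84 × 10^-3 M
pOH = 2.11, so pH = 14.00 − pOH = 11.89

pH = 11.89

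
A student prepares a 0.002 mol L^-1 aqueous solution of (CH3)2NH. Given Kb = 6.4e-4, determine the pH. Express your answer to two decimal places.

(CH3)2NH + H2O ⇌ (CH3)2NH2+ + OH-
Let x = [OH-] at equilibrium. Kb = x²/(0.002 − x).
x is not negligible relative to C₀; solve x² + 0.00064·x − 1.28e-06 = 0.
x = [−0.00064 + √(0.00064² + 5.12e-06)]/2 = 8.56 × 10^-4 M
pOH = 3.07, so pH = 14.00 − pOH = 10.93

pH = 10.93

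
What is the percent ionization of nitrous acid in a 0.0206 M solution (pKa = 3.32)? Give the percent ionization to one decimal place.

14.1%

HNO2 ⇌ NO2- + H+; let x = [H+] at equilibrium.
Ka = 10^(−3.32) = 4.79 × 10^-4
Ka = x²/(C₀ − x); solving the quadratic gives x = 2.91 × 10^-3 M.
Fraction ionized = 2.91 × 10^-3 / 0.0206 = 0.1413 → 14.1%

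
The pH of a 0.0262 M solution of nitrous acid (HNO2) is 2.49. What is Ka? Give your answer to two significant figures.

Ka = 4.6 × 10^-4

[H+] = 10^(-2.49) = 3.24 × 10^-3 M
At equilibrium [HA] = 0.0262 − 3.24 × 10^-3 = 2.30 × 10^-2 M
Ka = [H+][A-]/[HA] = (3.24 × 10^-3)² / 2.30 × 10^-2 = 4.6 × 10^-4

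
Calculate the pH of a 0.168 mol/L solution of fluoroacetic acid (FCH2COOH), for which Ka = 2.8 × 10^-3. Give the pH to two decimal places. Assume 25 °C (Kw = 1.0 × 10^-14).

FCH2COOH ⇌ FCH2COO- + H+
Ka = x²/(0.168 − x) = 2.8 × 10^-3
The 5% rule fails; solving x² + Ka·x − Ka·C₀ = 0 exactly:
x = [−0.0028 + √(0.0028² + 0.00188)]/2 = 2.03 × 10^-2 M
pH = −log[H+] = −log(2.03 × 10^-2) = 1.69

pH = 1.69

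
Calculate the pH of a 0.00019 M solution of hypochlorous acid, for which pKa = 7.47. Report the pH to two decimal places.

HOCl ⇌ OCl- + H+
Ka = 10^(−7.47) = 3.39 × 10^-8
From the ICE table, Ka = [H+]²/(0.00019 − [H+]) = 3.39 × 10^-8.
Neglecting [H+] in the denominator: [H+] = √(3.39 × 10^-8 × 0.00019) = 2.54 × 10^-6 M
pH = −log(2.54 × 10^-6) = 5.60

pH = 5.60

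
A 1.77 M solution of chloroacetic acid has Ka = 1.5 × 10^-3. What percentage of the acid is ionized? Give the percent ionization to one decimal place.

2.9%

ClCH2COOH ⇌ ClCH2COO- + H+; let x = [H+] at equilibrium.
x ≈ √(Ka·C₀) = √(1.5 × 10^-3 × 1.77) = 5.15 × 10^-2 M
% ionization = x/C₀ × 100% = 5.15 × 10^-2/1.77 × 100% = 2.9%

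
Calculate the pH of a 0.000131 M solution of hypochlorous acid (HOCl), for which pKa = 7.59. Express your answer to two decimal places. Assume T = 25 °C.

HOCl ⇌ OCl- + H+
Ka = 10^(−7.59) = 2.57 × 10^-8
From the ICE table, Ka = [H+]²/(0.000131 − [H+]) = 2.57 × 10^-8.
Assume [H+] ≪ 0.000131: [H+] ≈ √(2.57 × 10^-8 × 0.000131) = 1.83 × 10^-6 M
([H+]/C₀ = 1.4% < 5%, so the approximation holds.)
pH = −log[H+] = −log(1.83 × 10^-6) = 5.74

pH = 5.74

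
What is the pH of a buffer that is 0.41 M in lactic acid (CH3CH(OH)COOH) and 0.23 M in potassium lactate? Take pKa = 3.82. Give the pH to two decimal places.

Henderson–Hasselbalch: pH = pKa + log([CH3CH(OH)COO-]/[CH3CH(OH)COOH]) = 3.82 + log(0.23/0.41)
pH = 3.82 + (-0.251) = 3.57

pH = 3.57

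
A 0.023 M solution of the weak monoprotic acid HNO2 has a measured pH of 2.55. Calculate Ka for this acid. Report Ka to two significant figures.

[H+] = 10^(-2.55) = 2.82 × 10^-3 M
At equilibrium [HA] = 0.023 − 2.82 × 10^-3 = 2.02 × 10^-2 M
Ka = [H+][A-]/[HA] = (2.82 × 10^-3)² / 2.02 × 10^-2 = 3.9 × 10^-4

Ka = 3.9 × 10^-4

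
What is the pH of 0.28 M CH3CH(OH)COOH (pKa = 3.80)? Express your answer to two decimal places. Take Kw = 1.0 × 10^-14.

CH3CH(OH)COOH ⇌ CH3CH(OH)COO- + H+
Ka = 10^(−3.80) = 1.58 × 10^-4
From the ICE table, Ka = x²/(0.28 − x) = 1.58 × 10^-4.
Assume x ≪ 0.28: x ≈ √(1.58 × 10^-4 × 0.28) = 6.65 × 10^-3 M
pH = −log(6.65 × 10^-3) = 2.18

pH = 2.18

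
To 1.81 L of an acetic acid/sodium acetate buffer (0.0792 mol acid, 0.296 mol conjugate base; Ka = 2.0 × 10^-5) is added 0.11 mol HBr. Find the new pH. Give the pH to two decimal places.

Added H+ converts CH3COO- to CH3COOH: CH3COOH → 0.189 mol, CH3COO- → 0.186 mol.
pKa = −log(2.0 × 10^-5) = 4.699
Henderson–Hasselbalch with mole ratio 0.186/0.189: pH = 4.699 + (-0.007)

pH = 4.69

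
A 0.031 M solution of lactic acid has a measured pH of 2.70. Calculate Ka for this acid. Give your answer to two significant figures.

[H+] = 10^(-2.70) = 2.00 × 10^-3 M
At equilibrium [HA] = 0.031 − 2.00 × 10^-3 = 2.90 × 10^-2 M
Ka = [H+][A-]/[HA] = (2.00 × 10^-3)² / 2.90 × 10^-2 = 1.4 × 10^-4

Ka = 1.4 × 10^-4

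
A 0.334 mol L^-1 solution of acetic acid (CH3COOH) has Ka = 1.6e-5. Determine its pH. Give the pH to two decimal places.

pH = 2.64

CH3COOH ⇌ CH3COO- + H+
From the ICE table, Ka = [H+]²/(0.334 − [H+]) = 1.6 × 10^-5.
Neglecting [H+] in the denominator: [H+] = √(1.6 × 10^-5 × 0.334) = 2.31 × 10^-3 M
([H+]/C₀ = 0.69% < 5%, so the approximation holds.)
pH = −log[H+] = −log(2.31 × 10^-3) = 2.64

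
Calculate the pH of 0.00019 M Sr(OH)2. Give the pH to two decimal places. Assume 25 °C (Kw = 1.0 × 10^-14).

pH = 10.58

Sr(OH)2 is a strong base (each formula unit releases 2 OH-); [OH-] = 0.00038 M.
pOH = -log(0.00038) = 3.42
pH = 14.00 - 3.42 = 10.58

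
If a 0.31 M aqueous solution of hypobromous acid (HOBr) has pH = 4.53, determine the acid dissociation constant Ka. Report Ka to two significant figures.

Ka = 2.8 × 10^-9

[H+] = 10^(-4.53) = 2.95 × 10^-5 M
At equilibrium [HA] = 0.31 − 2.95 × 10^-5 = 3.10 × 10^-1 M
Ka = [H+][A-]/[HA] = (2.95 × 10^-5)² / 3.10 × 10^-1 = 2.8 × 10^-9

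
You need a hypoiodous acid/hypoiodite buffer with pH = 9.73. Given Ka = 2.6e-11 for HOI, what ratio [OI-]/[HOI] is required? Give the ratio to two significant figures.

ratio = 0.14

pKa = -log(2.6 × 10^-11) = 10.585
pH = pKa + log(r) ⇒ log(r) = 9.73 − 10.585 = -0.855
r = [OI-]/[HOI] = 10^(-0.855) = 0.14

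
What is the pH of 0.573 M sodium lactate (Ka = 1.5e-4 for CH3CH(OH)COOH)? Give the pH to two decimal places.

pH = 8.79

CH3CH(OH)COO- is the conjugate base of the weak acid CH3CH(OH)COOH.
Kb = Kw/Ka = 1.0×10^-14 / 1.5 × 10^-4 = 6.67 × 10^-11
From the ICE table, Kb = x²/(0.573 − x) = 6.67 × 10^-11.
Neglecting x in the denominator: x = √(6.67 × 10^-11 × 0.573) = 6.18 × 10^-6 M
pOH = 5.21, so pH = 14.00 − pOH = 8.79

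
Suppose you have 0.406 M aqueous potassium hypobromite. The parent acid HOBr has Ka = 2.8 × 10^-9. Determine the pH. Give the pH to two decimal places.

pH = 11.08

OBr- is the conjugate base of the weak acid HOBr.
Kb = Kw/Ka = 1.0×10^-14 / 2.8 × 10^-9 = 3.57 × 10^-6
Kb = [OH-]²/(0.406 − [OH-]) = 3.57 × 10^-6
Neglecting [OH-] in the denominator: [OH-] = √(3.57 × 10^-6 × 0.406) = 1.20 × 10^-3 M
pOH = −log(1.20 × 10^-3) = 2.92; pH = 14.00 − 2.92 = 11.08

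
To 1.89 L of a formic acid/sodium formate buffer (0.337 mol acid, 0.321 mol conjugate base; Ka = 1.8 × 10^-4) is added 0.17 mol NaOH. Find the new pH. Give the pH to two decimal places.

After neutralization: n(HCOOH) = 0.167 mol, n(HCOO-) = 0.491 mol.
pKa = −log(1.8 × 10^-4) = 3.745
pH = pKa + log(n_HCOO-/n_HCOOH) = 3.745 + log(0.491/0.167) = 3.745 + (+0.468)

pH = 4.21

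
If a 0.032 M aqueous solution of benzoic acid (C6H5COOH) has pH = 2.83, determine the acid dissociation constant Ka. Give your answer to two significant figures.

[H+] = 10^(-2.83) = 1.48 × 10^-3 M
At equilibrium [HA] = 0.032 − 1.48 × 10^-3 = 3.05 × 10^-2 M
Ka = [H+][A-]/[HA] = (1.48 × 10^-3)² / 3.05 × 10^-2 = 7.2 × 10^-5

Ka = 7.2 × 10^-5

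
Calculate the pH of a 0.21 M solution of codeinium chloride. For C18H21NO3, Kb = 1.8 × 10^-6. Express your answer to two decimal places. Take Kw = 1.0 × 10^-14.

C18H22NO3+ is the conjugate acid of the weak base C18H21NO3.
Ka = Kw/Kb = 1.0×10^-14 / 1.8 × 10^-6 = 5.56 × 10^-9
Ka = [H+]²/(0.21 − [H+]) = 5.56 × 10^-9
Neglecting [H+] in the denominator: [H+] = √(5.56 × 10^-9 × 0.21) = 3.42 × 10^-5 M
Check: 0.016% ionized — well under 5%, approximation valid.
pH = −log(3.42 × 10^-5) = 4.47

pH = 4.47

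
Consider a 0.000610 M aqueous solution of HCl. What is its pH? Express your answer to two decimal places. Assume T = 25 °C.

HCl is a strong acid and dissociates completely, so [H+] = 0.000610 M.
pH = -log(0.00061) = 3.21

pH = 3.21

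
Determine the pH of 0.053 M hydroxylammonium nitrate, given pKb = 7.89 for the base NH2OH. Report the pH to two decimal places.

NH3OH+ is the conjugate acid of the weak base NH2OH.
Kb = 10^(−7.89) = 1.29 × 10^-8
Ka = Kw/Kb = 1.0×10^-14 / 1.29 × 10^-8 = 7.75 × 10^-7
Ka = [H+]²/(0.053 − [H+]) = 7.75 × 10^-7
Neglecting [H+] in the denominator: [H+] = √(7.75 × 10^-7 × 0.053) = 2.03 × 10^-4 M
([H+]/C₀ = 0.38% < 5%, so the approximation holds.)
pH = −log(2.03 × 10^-4) = 3.69

pH = 3.69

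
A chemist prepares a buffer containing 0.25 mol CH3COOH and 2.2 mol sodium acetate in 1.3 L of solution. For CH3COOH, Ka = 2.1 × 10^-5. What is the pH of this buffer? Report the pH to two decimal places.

pKa = −log(2.1 × 10^-5) = 4.678
Henderson–Hasselbalch: pH = pKa + log([CH3COO-]/[CH3COOH]) = 4.678 + log(2.2/0.25)
pH = 4.678 + (+0.944) = 5.62

pH = 5.62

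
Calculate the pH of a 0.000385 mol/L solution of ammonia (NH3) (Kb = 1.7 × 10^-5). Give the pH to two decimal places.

NH3 + H2O ⇌ NH4+ + OH-
Kb = [OH-]²/(0.000385 − [OH-]) = 1.7 × 10^-5
Here C₀/Kb ≈ 22.6, so the small-[OH-] approximation fails. Use the quadratic:
[OH-] = [−1.7e-05 + √(1.7e-05² + 2.62e-08)]/2 = 7.28 × 10^-5 M
pOH = 4.14, so pH = 14.00 − pOH = 9.86

pH = 9.86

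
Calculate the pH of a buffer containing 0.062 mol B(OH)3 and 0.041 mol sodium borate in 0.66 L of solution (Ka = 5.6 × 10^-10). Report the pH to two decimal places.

pKa = −log(5.6 × 10^-10) = 9.252
Henderson–Hasselbalch: pH = pKa + log([B(OH)4-]/[B(OH)3]) = 9.252 + log(0.041/0.062)
pH = 9.252 + (-0.180) = 9.07

pH = 9.07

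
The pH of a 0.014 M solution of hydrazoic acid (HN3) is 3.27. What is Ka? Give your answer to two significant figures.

Ka = 2.1 × 10^-5

[H+] = 10^(-3.27) = 5.37 × 10^-4 M
At equilibrium [HA] = 0.014 − 5.37 × 10^-4 = 1.35 × 10^-2 M
Ka = [H+][A-]/[HA] = (5.37 × 10^-4)² / 1.35 × 10^-2 = 2.1 × 10^-5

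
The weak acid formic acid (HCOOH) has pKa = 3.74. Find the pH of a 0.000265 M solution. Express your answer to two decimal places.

pH = 3.83

HCOOH ⇌ HCOO- + H+
Ka = 10^(−3.74) = 1.82 × 10^-4
From the ICE table, Ka = x²/(0.000265 − x) = 1.82 × 10^-4.
Here C₀/Ka ≈ 1.46, so the small-x approximation fails. Use the quadratic:
x = (−Ka + √(Ka² + 4·Ka·C₀))/2 = 1.47 × 10^-4 M
pH = −log(1.47 × 10^-4) = 3.83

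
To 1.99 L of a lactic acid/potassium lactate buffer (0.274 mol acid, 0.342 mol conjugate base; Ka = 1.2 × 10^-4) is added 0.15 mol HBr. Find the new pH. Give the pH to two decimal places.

After neutralization: n(CH3CH(OH)COOH) = 0.424 mol, n(CH3CH(OH)COO-) = 0.192 mol.
pKa = −log(1.2 × 10^-4) = 3.921
pH = pKa + log(n_CH3CH(OH)COO-/n_CH3CH(OH)COOH) = 3.921 + log(0.192/0.424) = 3.921 + (-0.344)

pH = 3.58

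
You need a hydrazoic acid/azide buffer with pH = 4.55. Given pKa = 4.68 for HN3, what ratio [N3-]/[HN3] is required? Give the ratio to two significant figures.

pH = pKa + log(r) ⇒ log(r) = 4.55 − 4.68 = -0.13
r = [N3-]/[HN3] = 10^(-0.13) = 0.741

ratio = 0.74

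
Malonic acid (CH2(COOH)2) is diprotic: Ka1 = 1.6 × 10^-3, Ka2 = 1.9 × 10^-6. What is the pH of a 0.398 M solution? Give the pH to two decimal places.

pH = 1.61

Ka1 ≫ Ka2, so treat the first dissociation as the only significant source of H+.
Ka1 = x²/(0.398 − x) = 1.6 × 10^-3
Solving the quadratic: x = (−Ka1 + √(Ka1² + 4·Ka1·C₀))/2 = 2.44 × 10^-2 M
pH = −log(2.44 × 10^-2) = 1.61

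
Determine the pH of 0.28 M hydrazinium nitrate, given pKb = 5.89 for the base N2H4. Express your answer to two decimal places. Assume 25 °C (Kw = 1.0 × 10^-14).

pH = 4.33

N2H5+ is the conjugate acid of the weak base N2H4.
Kb = 10^(−5.89) = 1.29 × 10^-6
Ka = Kw/Kb = 1.0×10^-14 / 1.29 × 10^-6 = 7.75 × 10^-9
Let x = [H+] at equilibrium. Ka = x²/(0.28 − x).
Assume x ≪ 0.28: x ≈ √(7.75 × 10^-9 × 0.28) = 4.66 × 10^-5 M
(x/C₀ = 0.017% < 5%, so the approximation holds.)
pH = −log(4.66 × 10^-5) = 4.33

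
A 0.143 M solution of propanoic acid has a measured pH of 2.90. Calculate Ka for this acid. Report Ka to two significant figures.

Ka = 1.1 × 10^-5

[H+] = 10^(-2.90) = 1.26 × 10^-3 M
At equilibrium [HA] = 0.143 − 1.26 × 10^-3 = 1.42 × 10^-1 M
Ka = [H+][A-]/[HA] = (1.26 × 10^-3)² / 1.42 × 10^-1 = 1.1 × 10^-5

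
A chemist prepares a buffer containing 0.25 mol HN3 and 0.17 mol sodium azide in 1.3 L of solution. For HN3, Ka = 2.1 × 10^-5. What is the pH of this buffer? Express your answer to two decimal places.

pH = 4.51

pKa = −log(2.1 × 10^-5) = 4.678
Henderson–Hasselbalch: pH = pKa + log([N3-]/[HN3]) = 4.678 + log(0.17/0.25)
pH = 4.678 + (-0.167) = 4.51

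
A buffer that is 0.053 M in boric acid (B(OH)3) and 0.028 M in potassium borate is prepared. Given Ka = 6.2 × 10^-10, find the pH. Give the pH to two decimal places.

pKa = −log(6.2 × 10^-10) = 9.208
Using pH = pKa + log([base]/[acid]) with [base]/[acid] = 0.028/0.053:
pH = 9.208 + (-0.277) = 8.93

pH = 8.93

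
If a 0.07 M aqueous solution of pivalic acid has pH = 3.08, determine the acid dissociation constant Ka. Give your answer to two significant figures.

[H+] = 10^(-3.08) = 8.32 × 10^-4 M
At equilibrium [HA] = 0.07 − 8.32 × 10^-4 = 6.92 × 10^-2 M
Ka = [H+][A-]/[HA] = (8.32 × 10^-4)² / 6.92 × 10^-2 = 1.0 × 10^-5

Ka = 1.0 × 10^-5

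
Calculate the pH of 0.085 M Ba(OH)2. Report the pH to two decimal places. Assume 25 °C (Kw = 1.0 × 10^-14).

pH = 13.23

Ba(OH)2 is a strong base (each formula unit releases 2 OH-); [OH-] = 0.17 M.
pOH = -log(0.17) = 0.77
pH = 14.00 - 0.77 = 13.23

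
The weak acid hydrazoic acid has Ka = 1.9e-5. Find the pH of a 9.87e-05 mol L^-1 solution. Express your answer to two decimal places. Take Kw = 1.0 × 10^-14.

pH = 4.46

HN3 ⇌ N3- + H+
From the ICE table, Ka = [H+]²/(9.87e-05 − [H+]) = 1.9 × 10^-5.
[H+] is not negligible relative to C₀; solve [H+]² + 1.9e-05·[H+] − 1.88e-09 = 0.
[H+] = [−1.9e-05 + √(1.9e-05² + 7.5e-09)]/2 = 3.48 × 10^-5 M
pH = −log[H+] = −log(3.48 × 10^-5) = 4.46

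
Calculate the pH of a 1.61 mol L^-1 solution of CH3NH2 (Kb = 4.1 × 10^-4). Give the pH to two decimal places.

CH3NH2 + H2O ⇌ CH3NH3+ + OH-
Let x = [OH-] at equilibrium. Kb = x²/(1.61 − x).
Assume x ≪ 1.61: x ≈ √(4.1 × 10^-4 × 1.61) = 2.57 × 10^-2 M
Check: 1.6% ionized — well under 5%, approximation valid.
pOH = 1.59, so pH = 14.00 − pOH = 12.41

pH = 12.41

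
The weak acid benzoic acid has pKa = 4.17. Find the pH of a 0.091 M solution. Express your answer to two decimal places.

pH = 2.61

C6H5COOH ⇌ C6H5COO- + H+
Ka = 10^(−4.17) = 6.76 × 10^-5
From the ICE table, Ka = x²/(0.091 − x) = 6.76 × 10^-5.
Since Ka ≪ C₀, x ≈ √(Ka·C₀) = 2.48 × 10^-3 M.
(x/C₀ = 2.7% < 5%, so the approximation holds.)
pH = −log[H+] = −log(2.48 × 10^-3) = 2.61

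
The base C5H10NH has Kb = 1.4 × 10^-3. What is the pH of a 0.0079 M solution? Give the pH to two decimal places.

C5H10NH + H2O ⇌ C5H10NH2+ + OH-
Kb = x²/(0.0079 − x) = 1.4 × 10^-3
x is not negligible relative to C₀; solve x² + 0.0014·x − 1.11e-05 = 0.
x = [−0.0014 + √(0.0014² + 4.42e-05)]/2 = 2.70 × 10^-3 M
pOH = 2.57, so pH = 14.00 − pOH = 11.43

pH = 11.43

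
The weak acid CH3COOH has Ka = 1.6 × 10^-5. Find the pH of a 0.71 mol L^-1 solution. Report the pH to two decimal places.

CH3COOH ⇌ CH3COO- + H+
Let x = [H+] at equilibrium. Ka = x²/(0.71 − x).
Neglecting x in the denominator: x = √(1.6 × 10^-5 × 0.71) = 3.37 × 10^-3 M
pH = −log[H+] = −log(3.37 × 10^-3) = 2.47

pH = 2.47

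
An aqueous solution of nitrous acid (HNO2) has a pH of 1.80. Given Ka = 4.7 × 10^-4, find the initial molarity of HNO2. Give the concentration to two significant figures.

[H+] = 10^(-1.80) = 1.58 × 10^-2 M = x
Ka = x²/(C₀ − x) ⇒ C₀ = x + x²/Ka
C₀ = 1.58 × 10^-2 + (1.58 × 10^-2)²/(4.7 × 10^-4) = 5.47 × 10^-1 M

C₀ = 5.5 × 10^-1 M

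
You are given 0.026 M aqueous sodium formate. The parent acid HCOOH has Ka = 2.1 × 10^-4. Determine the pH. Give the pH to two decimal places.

HCOO- is the conjugate base of the weak acid HCOOH.
Kb = Kw/Ka = 1.0×10^-14 / 2.1 × 10^-4 = 4.76 × 10^-11
From the ICE table, Kb = [OH-]²/(0.026 − [OH-]) = 4.76 × 10^-11.
Neglecting [OH-] in the denominator: [OH-] = √(4.76 × 10^-11 × 0.026) = 1.11 × 10^-6 M
pOH = 5.95, so pH = 14.00 − pOH = 8.05

pH = 8.05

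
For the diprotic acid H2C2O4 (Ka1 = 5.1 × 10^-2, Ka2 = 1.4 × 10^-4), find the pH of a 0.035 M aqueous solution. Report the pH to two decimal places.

Since Ka1 ≫ Ka2, the first ionization dominates [H+].
Ka1 = x²/(0.035 − x) = 5.1 × 10^-2
Solving the quadratic: x = (−Ka1 + √(Ka1² + 4·Ka1·C₀))/2 = 2.38 × 10^-2 M
pH = −log(2.38 × 10^-2) = 1.62

pH = 1.62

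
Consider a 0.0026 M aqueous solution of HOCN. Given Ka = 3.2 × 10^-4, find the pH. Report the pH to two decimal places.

pH = 3.12

HOCN ⇌ OCN- + H+
Let x = [H+] at equilibrium. Ka = x²/(0.0026 − x).
x is not negligible relative to C₀; solve x² + 0.00032·x − 8.32e-07 = 0.
x = (−Ka + √(Ka² + 4·Ka·C₀))/2 = 7.66 × 10^-4 M
pH = −log[H+] = −log(7.66 × 10^-4) = 3.12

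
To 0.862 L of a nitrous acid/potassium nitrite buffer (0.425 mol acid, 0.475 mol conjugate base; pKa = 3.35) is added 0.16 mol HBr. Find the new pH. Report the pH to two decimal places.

Added H+ converts NO2- to HNO2: HNO2 → 0.585 mol, NO2- → 0.315 mol.
Henderson–Hasselbalch with mole ratio 0.315/0.585: pH = 3.35 + (-0.269)

pH = 3.08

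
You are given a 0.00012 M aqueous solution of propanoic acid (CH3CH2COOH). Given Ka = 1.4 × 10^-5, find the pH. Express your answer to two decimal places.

pH = 4.46

CH3CH2COOH ⇌ CH3CH2COO- + H+
Ka = x²/(0.00012 − x) = 1.4 × 10^-5
The 5% rule fails; solving x² + Ka·x − Ka·C₀ = 0 exactly:
x = [−1.4e-05 + √(1.4e-05² + 6.72e-09)]/2 = 3.46 × 10^-5 M
pH = −log[H+] = −log(3.46 × 10^-5) = 4.46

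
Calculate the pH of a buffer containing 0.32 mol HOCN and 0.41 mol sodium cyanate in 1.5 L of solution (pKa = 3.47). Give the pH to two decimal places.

Henderson–Hasselbalch: pH = pKa + log([OCN-]/[HOCN]) = 3.47 + log(0.41/0.32)
pH = 3.47 + (+0.108) = 3.58

pH = 3.58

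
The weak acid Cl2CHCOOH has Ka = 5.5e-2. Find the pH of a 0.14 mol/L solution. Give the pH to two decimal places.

Cl2CHCOOH ⇌ Cl2CHCOO- + H+
Let x = [H+] at equilibrium. Ka = x²/(0.14 − x).
The 5% rule fails; solving x² + Ka·x − Ka·C₀ = 0 exactly:
x = [−0.055 + √(0.055² + 0.0308)]/2 = 6.45 × 10^-2 M
pH = −log(6.45 × 10^-2) = 1.19

pH = 1.19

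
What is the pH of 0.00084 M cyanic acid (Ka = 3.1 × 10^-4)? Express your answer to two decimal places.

pH = 3.42

HOCN ⇌ OCN- + H+
From the ICE table, Ka = [H+]²/(0.00084 − [H+]) = 3.1 × 10^-4.
Here C₀/Ka ≈ 2.71, so the small-[H+] approximation fails. Use the quadratic:
[H+] = (−Ka + √(Ka² + 4·Ka·C₀))/2 = 3.78 × 10^-4 M
pH = −log[H+] = −log(3.78 × 10^-4) = 3.42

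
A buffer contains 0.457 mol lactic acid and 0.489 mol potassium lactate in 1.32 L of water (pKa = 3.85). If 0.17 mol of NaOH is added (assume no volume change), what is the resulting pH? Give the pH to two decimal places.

pH = 4.21

OH- converts CH3CH(OH)COOH to CH3CH(OH)COO-: CH3CH(OH)COOH → 0.287 mol, CH3CH(OH)COO- → 0.659 mol.
pH = pKa + log([A⁻]/[HA]) = 3.85 + log(0.659/0.287) = 3.85 +0.361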